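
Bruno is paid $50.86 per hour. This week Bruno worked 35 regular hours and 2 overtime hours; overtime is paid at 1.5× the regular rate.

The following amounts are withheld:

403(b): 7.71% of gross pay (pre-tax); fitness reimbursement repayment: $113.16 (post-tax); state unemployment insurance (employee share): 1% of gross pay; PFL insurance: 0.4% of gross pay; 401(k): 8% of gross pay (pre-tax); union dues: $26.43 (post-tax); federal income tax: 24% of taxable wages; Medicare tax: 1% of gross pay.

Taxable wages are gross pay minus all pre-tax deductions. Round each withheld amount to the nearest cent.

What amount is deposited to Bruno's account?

Regular pay: 35 × $50.86 = $1,780.10
Overtime pay: 2 × $50.86 × 1.5 = $152.58
Gross pay = $1,780.10 + $152.58 = $1,932.68
403(b): $1,932.68 × 0.0771 = $149.01
401(k): $1,932.68 × 0.08 = $154.61
Pre-tax total = $149.01 + $154.61 = $303.62
Taxable wages = $1,932.68 − $303.62 = $1,629.06
Federal income tax: $1,629.06 × 0.24 = $390.97
Medicare tax: $1,932.68 × 0.01 = $19.33
PFL insurance: $1,932.68 × 0.004 = $7.73
State unemployment insurance (employee share): $1,932.68 × 0.01 = $19.33
Union dues: $26.43
Fitness reimbursement repayment: $113.16
Total deductions = $149.01 + $154.61 + $390.97 + $19.33 + $7.73 + $19.33 + $26.43 + $113.16 = $880.57
Net pay = $1,932.68 − $880.57 = $1,052.11

$1,052.11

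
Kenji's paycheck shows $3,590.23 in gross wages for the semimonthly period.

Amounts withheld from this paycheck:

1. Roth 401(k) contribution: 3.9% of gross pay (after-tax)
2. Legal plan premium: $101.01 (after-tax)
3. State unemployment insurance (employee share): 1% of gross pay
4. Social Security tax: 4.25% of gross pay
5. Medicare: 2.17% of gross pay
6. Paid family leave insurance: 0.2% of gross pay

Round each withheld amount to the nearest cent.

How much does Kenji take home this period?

$3,075.63

Social Security tax: $3,590.23 × 0.0425 = $152.58
Medicare: $3,590.23 × 0.0217 = $77.91
State unemployment insurance (employee share): $3,590.23 × 0.01 = $35.90
Paid family leave insurance: $3,590.23 × 0.002 = $7.18
Roth 401(k) contribution: $3,590.23 × 0.039 = $140.02
Legal plan premium: $101.01
Total deductions = $152.58 + $77.91 + $35.90 + $7.18 + $140.02 + $101.01 = $514.60
Net pay = $3,590.23 − $514.60 = $3,075.63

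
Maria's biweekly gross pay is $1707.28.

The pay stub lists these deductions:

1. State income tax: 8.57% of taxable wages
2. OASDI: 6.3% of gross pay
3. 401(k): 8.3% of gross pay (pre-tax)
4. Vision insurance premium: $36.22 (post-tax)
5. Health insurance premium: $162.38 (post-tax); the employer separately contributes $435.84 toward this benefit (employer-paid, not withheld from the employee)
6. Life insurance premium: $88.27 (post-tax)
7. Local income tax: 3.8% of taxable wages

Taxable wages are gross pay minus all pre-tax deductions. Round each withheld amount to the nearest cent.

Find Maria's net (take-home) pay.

$977.49

401(k): $1707.28 × 0.083 = $141.70
Taxable wages = $1707.28 − $141.70 = $1565.58
Local income tax: $1565.58 × 0.038 = $59.49
State income tax: $1565.58 × 0.0857 = $134.17
OASDI: $1707.28 × 0.063 = $107.56
Health insurance premium: $162.38
Vision insurance premium: $36.22
Life insurance premium: $88.27
(Employer's $435.84 toward health insurance premium is not withheld from the employee.)
Total deductions = $141.70 + $59.49 + $134.17 + $107.56 + $162.38 + $36.22 + $88.27 = $729.79
Net pay = $1707.28 − $729.79 = $977.49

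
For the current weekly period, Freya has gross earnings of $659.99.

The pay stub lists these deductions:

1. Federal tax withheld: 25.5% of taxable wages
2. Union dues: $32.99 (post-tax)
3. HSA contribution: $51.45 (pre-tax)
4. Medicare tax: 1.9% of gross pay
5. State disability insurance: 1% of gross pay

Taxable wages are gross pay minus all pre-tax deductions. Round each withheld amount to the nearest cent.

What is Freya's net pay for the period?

HSA contribution: $51.45
Taxable wages = $659.99 − $51.45 = $608.54
Federal tax withheld: $608.54 × 0.255 = $155.18
State disability insurance: $659.99 × 0.01 = $6.60
Medicare tax: $659.99 × 0.019 = $12.54
Union dues: $32.99
Total deductions = $51.45 + $155.18 + $6.60 + $12.54 + $32.99 = $258.76
Net pay = $659.99 − $258.76 = $401.23

$401.23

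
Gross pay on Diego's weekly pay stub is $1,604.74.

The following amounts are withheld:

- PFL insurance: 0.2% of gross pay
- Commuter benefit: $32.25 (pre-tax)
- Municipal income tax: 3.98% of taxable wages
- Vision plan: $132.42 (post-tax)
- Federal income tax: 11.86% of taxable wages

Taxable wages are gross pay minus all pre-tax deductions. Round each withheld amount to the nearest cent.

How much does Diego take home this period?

Commuter benefit: $32.25
Taxable wages = $1,604.74 − $32.25 = $1,572.49
Municipal income tax: $1,572.49 × 0.0398 = $62.59
Federal income tax: $1,572.49 × 0.1186 = $186.50
PFL insurance: $1,604.74 × 0.002 = $3.21
Vision plan: $132.42
Total deductions = $32.25 + $62.59 + $186.50 + $3.21 + $132.42 = $416.97
Net pay = $1,604.74 − $416.97 = $1,187.77

$1,187.77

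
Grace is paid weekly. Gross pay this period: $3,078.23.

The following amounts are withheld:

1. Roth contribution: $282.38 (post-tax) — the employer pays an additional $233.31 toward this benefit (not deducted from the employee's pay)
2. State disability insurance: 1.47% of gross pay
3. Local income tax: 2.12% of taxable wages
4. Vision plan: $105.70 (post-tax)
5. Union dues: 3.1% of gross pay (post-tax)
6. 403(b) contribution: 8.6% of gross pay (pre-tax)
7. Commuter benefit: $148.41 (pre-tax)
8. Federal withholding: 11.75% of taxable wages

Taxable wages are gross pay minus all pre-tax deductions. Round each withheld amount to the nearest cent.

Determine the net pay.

$1,766.68

403(b) contribution: $3,078.23 × 0.086 = $264.73
Commuter benefit: $148.41
Pre-tax total = $264.73 + $148.41 = $413.14
Taxable wages = $3,078.23 − $413.14 = $2,665.09
Local income tax: $2,665.09 × 0.0212 = $56.50
Federal withholding: $2,665.09 × 0.1175 = $313.15
State disability insurance: $3,078.23 × 0.0147 = $45.25
Roth contribution: $282.38
Union dues: $3,078.23 × 0.031 = $95.43
Vision plan: $105.70
(Employer's $233.31 toward Roth contribution is not withheld from the employee.)
Total deductions = $264.73 + $148.41 + $56.50 + $313.15 + $45.25 + $282.38 + $95.43 + $105.70 = $1,311.55
Net pay = $3,078.23 − $1,311.55 = $1,766.68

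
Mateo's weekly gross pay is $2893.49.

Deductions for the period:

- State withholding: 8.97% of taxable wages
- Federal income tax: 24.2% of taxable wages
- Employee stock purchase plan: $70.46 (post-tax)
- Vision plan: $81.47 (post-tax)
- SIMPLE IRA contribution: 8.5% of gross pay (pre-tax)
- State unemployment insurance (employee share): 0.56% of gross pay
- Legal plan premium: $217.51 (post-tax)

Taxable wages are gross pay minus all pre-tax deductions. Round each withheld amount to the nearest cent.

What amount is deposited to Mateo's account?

SIMPLE IRA contribution: $2893.49 × 0.085 = $245.95
Taxable wages = $2893.49 − $245.95 = $2647.54
Federal income tax: $2647.54 × 0.242 = $640.70
State withholding: $2647.54 × 0.0897 = $237.48
State unemployment insurance (employee share): $2893.49 × 0.0056 = $16.20
Vision plan: $81.47
Employee stock purchase plan: $70.46
Legal plan premium: $217.51
Total deductions = $245.95 + $640.70 + $237.48 + $16.20 + $81.47 + $70.46 + $217.51 = $1509.77
Net pay = $2893.49 − $1509.77 = $1383.72

$1383.72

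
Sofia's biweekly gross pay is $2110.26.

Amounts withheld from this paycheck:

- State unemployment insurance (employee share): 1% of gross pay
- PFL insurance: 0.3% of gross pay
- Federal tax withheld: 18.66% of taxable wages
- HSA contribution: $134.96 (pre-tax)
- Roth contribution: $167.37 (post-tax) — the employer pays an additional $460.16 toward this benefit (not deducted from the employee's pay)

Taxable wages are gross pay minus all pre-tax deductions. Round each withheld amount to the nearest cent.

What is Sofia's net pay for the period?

$1411.91

HSA contribution: $134.96
Taxable wages = $2110.26 − $134.96 = $1975.30
Federal tax withheld: $1975.30 × 0.1866 = $368.59
State unemployment insurance (employee share): $2110.26 × 0.01 = $21.10
PFL insurance: $2110.26 × 0.003 = $6.33
Roth contribution: $167.37
(Employer's $460.16 toward Roth contribution is not withheld from the employee.)
Total deductions = $134.96 + $368.59 + $21.10 + $6.33 + $167.37 = $698.35
Net pay = $2110.26 − $698.35 = $1411.91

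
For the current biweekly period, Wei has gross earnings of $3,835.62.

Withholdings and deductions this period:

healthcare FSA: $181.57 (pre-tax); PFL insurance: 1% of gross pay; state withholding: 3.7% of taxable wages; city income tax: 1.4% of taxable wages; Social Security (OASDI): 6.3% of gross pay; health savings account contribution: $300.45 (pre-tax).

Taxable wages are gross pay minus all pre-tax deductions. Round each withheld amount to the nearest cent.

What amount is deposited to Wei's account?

$2,902.57

Healthcare FSA: $181.57
Health savings account contribution: $300.45
Pre-tax total = $181.57 + $300.45 = $482.02
Taxable wages = $3,835.62 − $482.02 = $3,353.60
State withholding: $3,353.60 × 0.037 = $124.08
City income tax: $3,353.60 × 0.014 = $46.95
PFL insurance: $3,835.62 × 0.01 = $38.36
Social Security (OASDI): $3,835.62 × 0.063 = $241.64
Total deductions = $181.57 + $300.45 + $124.08 + $46.95 + $38.36 + $241.64 = $933.05
Net pay = $3,835.62 − $933.05 = $2,902.57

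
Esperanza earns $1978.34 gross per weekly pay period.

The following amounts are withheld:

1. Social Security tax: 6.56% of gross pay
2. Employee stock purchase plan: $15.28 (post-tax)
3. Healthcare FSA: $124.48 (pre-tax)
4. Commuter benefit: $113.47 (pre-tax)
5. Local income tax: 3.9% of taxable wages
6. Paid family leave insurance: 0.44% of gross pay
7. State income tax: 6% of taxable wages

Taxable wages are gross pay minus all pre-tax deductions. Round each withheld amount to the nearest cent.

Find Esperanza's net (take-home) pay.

$1414.33

Commuter benefit: $113.47
Healthcare FSA: $124.48
Pre-tax total = $113.47 + $124.48 = $237.95
Taxable wages = $1978.34 − $237.95 = $1740.39
Local income tax: $1740.39 × 0.039 = $67.88
State income tax: $1740.39 × 0.06 = $104.42
Social Security tax: $1978.34 × 0.0656 = $129.78
Paid family leave insurance: $1978.34 × 0.0044 = $8.70
Employee stock purchase plan: $15.28
Total deductions = $113.47 + $124.48 + $67.88 + $104.42 + $129.78 + $8.70 + $15.28 = $564.01
Net pay = $1978.34 − $564.01 = $1414.33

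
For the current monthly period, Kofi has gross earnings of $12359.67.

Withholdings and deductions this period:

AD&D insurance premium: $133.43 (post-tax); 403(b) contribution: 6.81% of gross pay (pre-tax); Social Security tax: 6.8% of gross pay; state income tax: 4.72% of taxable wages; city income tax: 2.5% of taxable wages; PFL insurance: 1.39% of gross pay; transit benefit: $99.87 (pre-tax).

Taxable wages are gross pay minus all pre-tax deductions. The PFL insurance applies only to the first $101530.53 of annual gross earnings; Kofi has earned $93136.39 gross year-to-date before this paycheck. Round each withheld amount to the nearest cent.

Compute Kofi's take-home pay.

$9503.16

Transit benefit: $99.87
403(b) contribution: $12359.67 × 0.0681 = $841.69
Pre-tax total = $99.87 + $841.69 = $941.56
Taxable wages = $12359.67 − $941.56 = $11418.11
State income tax: $11418.11 × 0.0472 = $538.93
City income tax: $11418.11 × 0.025 = $285.45
PFL insurance: only $101530.53 − $93136.39 = $8394.14 of this check is subject → $8394.14 × 0.0139 = $116.68
Social Security tax: $12359.67 × 0.068 = $840.46
AD&D insurance premium: $133.43
Total deductions = $99.87 + $841.69 + $538.93 + $285.45 + $116.68 + $840.46 + $133.43 = $2856.51
Net pay = $12359.67 − $2856.51 = $9503.16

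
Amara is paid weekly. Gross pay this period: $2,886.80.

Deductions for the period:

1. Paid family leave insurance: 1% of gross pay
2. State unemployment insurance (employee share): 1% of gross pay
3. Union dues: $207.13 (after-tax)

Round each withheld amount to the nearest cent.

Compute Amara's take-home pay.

$2,621.93

Paid family leave insurance: $2,886.80 × 0.01 = $28.87
State unemployment insurance (employee share): $2,886.80 × 0.01 = $28.87
Union dues: $207.13
Total deductions = $28.87 + $28.87 + $207.13 = $264.87
Net pay = $2,886.80 − $264.87 = $2,621.93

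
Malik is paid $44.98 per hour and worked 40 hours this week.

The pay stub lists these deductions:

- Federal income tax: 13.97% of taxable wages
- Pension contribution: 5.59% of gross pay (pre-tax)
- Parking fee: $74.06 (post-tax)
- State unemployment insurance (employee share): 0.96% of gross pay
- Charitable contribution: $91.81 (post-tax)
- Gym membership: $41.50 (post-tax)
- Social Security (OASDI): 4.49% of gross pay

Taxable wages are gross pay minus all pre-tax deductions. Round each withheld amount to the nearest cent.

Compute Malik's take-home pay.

$1155.90

Gross pay: 40 × $44.98 = $1799.20
Pension contribution: $1799.20 × 0.0559 = $100.58
Taxable wages = $1799.20 − $100.58 = $1698.62
Federal income tax: $1698.62 × 0.1397 = $237.30
State unemployment insurance (employee share): $1799.20 × 0.0096 = $17.27
Social Security (OASDI): $1799.20 × 0.0449 = $80.78
Charitable contribution: $91.81
Parking fee: $74.06
Gym membership: $41.50
Total deductions = $100.58 + $237.30 + $17.27 + $80.78 + $91.81 + $74.06 + $41.50 = $643.30
Net pay = $1799.20 − $643.30 = $1155.90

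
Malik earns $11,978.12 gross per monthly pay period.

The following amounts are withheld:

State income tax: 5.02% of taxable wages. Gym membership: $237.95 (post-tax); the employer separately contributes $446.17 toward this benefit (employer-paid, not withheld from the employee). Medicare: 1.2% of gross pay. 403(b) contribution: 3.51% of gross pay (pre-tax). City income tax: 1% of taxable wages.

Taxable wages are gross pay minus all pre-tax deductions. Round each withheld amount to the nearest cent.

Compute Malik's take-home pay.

403(b) contribution: $11,978.12 × 0.0351 = $420.43
Taxable wages = $11,978.12 − $420.43 = $11,557.69
State income tax: $11,557.69 × 0.0502 = $580.20
City income tax: $11,557.69 × 0.01 = $115.58
Medicare: $11,978.12 × 0.012 = $143.74
Gym membership: $237.95
(Employer's $446.17 toward gym membership is not withheld from the employee.)
Total deductions = $420.43 + $580.20 + $115.58 + $143.74 + $237.95 = $1,497.90
Net pay = $11,978.12 − $1,497.90 = $10,480.22

$10,480.22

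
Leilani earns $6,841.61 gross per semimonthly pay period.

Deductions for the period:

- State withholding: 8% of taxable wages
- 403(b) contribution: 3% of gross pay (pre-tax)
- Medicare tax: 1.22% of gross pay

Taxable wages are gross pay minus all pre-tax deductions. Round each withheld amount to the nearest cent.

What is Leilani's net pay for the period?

$6,021.98

403(b) contribution: $6,841.61 × 0.03 = $205.25
Taxable wages = $6,841.61 − $205.25 = $6,636.36
State withholding: $6,636.36 × 0.08 = $530.91
Medicare tax: $6,841.61 × 0.0122 = $83.47
Total deductions = $205.25 + $530.91 + $83.47 = $819.63
Net pay = $6,841.61 − $819.63 = $6,021.98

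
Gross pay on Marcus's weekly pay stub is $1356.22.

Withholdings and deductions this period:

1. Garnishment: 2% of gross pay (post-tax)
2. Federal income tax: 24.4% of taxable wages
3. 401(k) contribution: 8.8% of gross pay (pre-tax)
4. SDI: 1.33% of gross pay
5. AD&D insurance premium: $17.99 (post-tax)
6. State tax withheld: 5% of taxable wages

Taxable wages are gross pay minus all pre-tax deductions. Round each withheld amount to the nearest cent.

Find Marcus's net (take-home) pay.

$810.08

401(k) contribution: $1356.22 × 0.088 = $119.35
Taxable wages = $1356.22 − $119.35 = $1236.87
Federal income tax: $1236.87 × 0.244 = $301.80
State tax withheld: $1236.87 × 0.05 = $61.84
SDI: $1356.22 × 0.0133 = $18.04
AD&D insurance premium: $17.99
Garnishment: $1356.22 × 0.02 = $27.12
Total deductions = $119.35 + $301.80 + $61.84 + $18.04 + $17.99 + $27.12 = $546.14
Net pay = $1356.22 − $546.14 = $810.08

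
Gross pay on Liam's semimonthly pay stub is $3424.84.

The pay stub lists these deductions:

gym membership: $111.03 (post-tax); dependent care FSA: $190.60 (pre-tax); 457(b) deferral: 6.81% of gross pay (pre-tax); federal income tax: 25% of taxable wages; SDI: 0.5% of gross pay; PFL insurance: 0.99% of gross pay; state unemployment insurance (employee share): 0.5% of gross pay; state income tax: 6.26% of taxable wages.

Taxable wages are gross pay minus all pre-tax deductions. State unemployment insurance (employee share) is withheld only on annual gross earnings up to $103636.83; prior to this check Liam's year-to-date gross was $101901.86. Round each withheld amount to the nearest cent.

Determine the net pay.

$1892.17

457(b) deferral: $3424.84 × 0.0681 = $233.23
Dependent care FSA: $190.60
Pre-tax total = $233.23 + $190.60 = $423.83
Taxable wages = $3424.84 − $423.83 = $3001.01
State income tax: $3001.01 × 0.0626 = $187.86
Federal income tax: $3001.01 × 0.25 = $750.25
PFL insurance: $3424.84 × 0.0099 = $33.91
State unemployment insurance (employee share): only $103636.83 − $101901.86 = $1734.97 of this check is subject → $1734.97 × 0.005 = $8.67
SDI: $3424.84 × 0.005 = $17.12
Gym membership: $111.03
Total deductions = $233.23 + $190.60 + $187.86 + $750.25 + $33.91 + $8.67 + $17.12 + $111.03 = $1532.67
Net pay = $3424.84 − $1532.67 = $1892.17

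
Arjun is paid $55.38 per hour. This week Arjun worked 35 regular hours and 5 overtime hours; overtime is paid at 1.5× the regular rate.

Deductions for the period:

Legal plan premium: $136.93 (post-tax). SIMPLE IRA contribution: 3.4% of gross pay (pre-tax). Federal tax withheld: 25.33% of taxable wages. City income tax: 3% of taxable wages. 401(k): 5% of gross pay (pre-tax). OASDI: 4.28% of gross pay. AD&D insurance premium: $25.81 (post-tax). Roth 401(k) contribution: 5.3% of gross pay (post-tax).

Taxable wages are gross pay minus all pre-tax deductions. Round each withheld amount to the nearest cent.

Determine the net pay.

Regular pay: 35 × $55.38 = $1938.30
Overtime pay: 5 × $55.38 × 1.5 = $415.35
Gross pay = $1938.30 + $415.35 = $2353.65
SIMPLE IRA contribution: $2353.65 × 0.034 = $80.02
401(k): $2353.65 × 0.05 = $117.68
Pre-tax total = $80.02 + $117.68 = $197.70
Taxable wages = $2353.65 − $197.70 = $2155.95
City income tax: $2155.95 × 0.03 = $64.68
Federal tax withheld: $2155.95 × 0.2533 = $546.10
OASDI: $2353.65 × 0.0428 = $100.74
Legal plan premium: $136.93
AD&D insurance premium: $25.81
Roth 401(k) contribution: $2353.65 × 0.053 = $124.74
Total deductions = $80.02 + $117.68 + $64.68 + $546.10 + $100.74 + $136.93 + $25.81 + $124.74 = $1196.70
Net pay = $2353.65 − $1196.70 = $1156.95

$1156.95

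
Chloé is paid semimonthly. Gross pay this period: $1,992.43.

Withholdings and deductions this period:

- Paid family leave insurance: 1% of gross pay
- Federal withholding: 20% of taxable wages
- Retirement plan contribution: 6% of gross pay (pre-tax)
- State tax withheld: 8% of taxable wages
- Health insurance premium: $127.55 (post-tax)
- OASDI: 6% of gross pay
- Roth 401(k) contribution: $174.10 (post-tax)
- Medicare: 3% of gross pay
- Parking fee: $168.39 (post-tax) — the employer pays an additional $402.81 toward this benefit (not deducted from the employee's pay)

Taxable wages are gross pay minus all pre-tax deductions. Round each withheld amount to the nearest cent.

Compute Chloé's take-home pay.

Retirement plan contribution: $1,992.43 × 0.06 = $119.55
Taxable wages = $1,992.43 − $119.55 = $1,872.88
State tax withheld: $1,872.88 × 0.08 = $149.83
Federal withholding: $1,872.88 × 0.2 = $374.58
Paid family leave insurance: $1,992.43 × 0.01 = $19.92
Medicare: $1,992.43 × 0.03 = $59.77
OASDI: $1,992.43 × 0.06 = $119.55
Parking fee: $168.39
Health insurance premium: $127.55
Roth 401(k) contribution: $174.10
(Employer's $402.81 toward parking fee is not withheld from the employee.)
Total deductions = $119.55 + $149.83 + $374.58 + $19.92 + $59.77 + $119.55 + $168.39 + $127.55 + $174.10 = $1,313.24
Net pay = $1,992.43 − $1,313.24 = $679.19

$679.19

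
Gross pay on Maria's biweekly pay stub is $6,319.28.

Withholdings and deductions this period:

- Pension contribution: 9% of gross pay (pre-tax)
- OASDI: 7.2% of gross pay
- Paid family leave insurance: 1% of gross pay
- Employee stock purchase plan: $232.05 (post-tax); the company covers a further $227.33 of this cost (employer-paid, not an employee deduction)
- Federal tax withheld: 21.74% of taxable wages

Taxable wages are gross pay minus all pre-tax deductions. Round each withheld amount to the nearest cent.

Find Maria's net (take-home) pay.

$3,750.14

Pension contribution: $6,319.28 × 0.09 = $568.74
Taxable wages = $6,319.28 − $568.74 = $5,750.54
Federal tax withheld: $5,750.54 × 0.2174 = $1,250.17
Paid family leave insurance: $6,319.28 × 0.01 = $63.19
OASDI: $6,319.28 × 0.072 = $454.99
Employee stock purchase plan: $232.05
(Employer's $227.33 toward employee stock purchase plan is not withheld from the employee.)
Total deductions = $568.74 + $1,250.17 + $63.19 + $454.99 + $232.05 = $2,569.14
Net pay = $6,319.28 − $2,569.14 = $3,750.14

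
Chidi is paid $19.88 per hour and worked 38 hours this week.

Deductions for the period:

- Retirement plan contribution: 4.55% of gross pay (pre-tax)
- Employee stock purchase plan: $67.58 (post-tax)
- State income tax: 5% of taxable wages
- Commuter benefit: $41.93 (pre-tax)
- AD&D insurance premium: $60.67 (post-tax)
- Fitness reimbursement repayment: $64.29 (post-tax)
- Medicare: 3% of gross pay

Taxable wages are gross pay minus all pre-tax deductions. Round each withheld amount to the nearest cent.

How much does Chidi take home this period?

Gross pay: 38 × $19.88 = $755.44
Retirement plan contribution: $755.44 × 0.0455 = $34.37
Commuter benefit: $41.93
Pre-tax total = $34.37 + $41.93 = $76.30
Taxable wages = $755.44 − $76.30 = $679.14
State income tax: $679.14 × 0.05 = $33.96
Medicare: $755.44 × 0.03 = $22.66
Employee stock purchase plan: $67.58
AD&D insurance premium: $60.67
Fitness reimbursement repayment: $64.29
Total deductions = $34.37 + $41.93 + $33.96 + $22.66 + $67.58 + $60.67 + $64.29 = $325.46
Net pay = $755.44 − $325.46 = $429.98

$429.98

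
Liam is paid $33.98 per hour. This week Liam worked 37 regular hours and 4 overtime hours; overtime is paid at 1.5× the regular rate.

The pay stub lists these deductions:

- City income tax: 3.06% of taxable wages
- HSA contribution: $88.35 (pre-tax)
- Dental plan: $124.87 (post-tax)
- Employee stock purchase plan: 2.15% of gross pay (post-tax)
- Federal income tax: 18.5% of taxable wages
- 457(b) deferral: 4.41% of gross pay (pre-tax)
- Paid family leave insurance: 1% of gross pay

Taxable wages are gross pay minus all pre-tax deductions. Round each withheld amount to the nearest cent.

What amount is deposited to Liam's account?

Regular pay: 37 × $33.98 = $1257.26
Overtime pay: 4 × $33.98 × 1.5 = $203.88
Gross pay = $1257.26 + $203.88 = $1461.14
457(b) deferral: $1461.14 × 0.0441 = $64.44
HSA contribution: $88.35
Pre-tax total = $64.44 + $88.35 = $152.79
Taxable wages = $1461.14 − $152.79 = $1308.35
Federal income tax: $1308.35 × 0.185 = $242.04
City income tax: $1308.35 × 0.0306 = $40.04
Paid family leave insurance: $1461.14 × 0.01 = $14.61
Dental plan: $124.87
Employee stock purchase plan: $1461.14 × 0.0215 = $31.41
Total deductions = $64.44 + $88.35 + $242.04 + $40.04 + $14.61 + $124.87 + $31.41 = $605.76
Net pay = $1461.14 − $605.76 = $855.38

$855.38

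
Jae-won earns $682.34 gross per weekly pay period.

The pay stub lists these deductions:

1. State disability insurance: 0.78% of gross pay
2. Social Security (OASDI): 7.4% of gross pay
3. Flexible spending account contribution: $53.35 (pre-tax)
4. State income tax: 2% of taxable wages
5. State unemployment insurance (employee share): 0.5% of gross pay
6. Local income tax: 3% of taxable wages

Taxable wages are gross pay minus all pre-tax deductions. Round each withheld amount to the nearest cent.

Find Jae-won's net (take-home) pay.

Flexible spending account contribution: $53.35
Taxable wages = $682.34 − $53.35 = $628.99
Local income tax: $628.99 × 0.03 = $18.87
State income tax: $628.99 × 0.02 = $12.58
Social Security (OASDI): $682.34 × 0.074 = $50.49
State disability insurance: $682.34 × 0.0078 = $5.32
State unemployment insurance (employee share): $682.34 × 0.005 = $3.41
Total deductions = $53.35 + $18.87 + $12.58 + $50.49 + $5.32 + $3.41 = $144.02
Net pay = $682.34 − $144.02 = $538.32

$538.32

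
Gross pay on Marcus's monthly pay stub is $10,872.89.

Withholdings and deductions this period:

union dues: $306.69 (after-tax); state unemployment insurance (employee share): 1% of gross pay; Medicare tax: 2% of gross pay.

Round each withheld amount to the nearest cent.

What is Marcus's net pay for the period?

State unemployment insurance (employee share): $10,872.89 × 0.01 = $108.73
Medicare tax: $10,872.89 × 0.02 = $217.46
Union dues: $306.69
Total deductions = $108.73 + $217.46 + $306.69 = $632.88
Net pay = $10,872.89 − $632.88 = $10,240.01

$10,240.01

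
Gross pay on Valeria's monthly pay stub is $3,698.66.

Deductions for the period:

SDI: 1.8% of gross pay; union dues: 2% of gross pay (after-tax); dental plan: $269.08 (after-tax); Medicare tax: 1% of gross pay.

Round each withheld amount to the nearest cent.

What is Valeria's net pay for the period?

$3,252.04

SDI: $3,698.66 × 0.018 = $66.58
Medicare tax: $3,698.66 × 0.01 = $36.99
Dental plan: $269.08
Union dues: $3,698.66 × 0.02 = $73.97
Total deductions = $66.58 + $36.99 + $269.08 + $73.97 = $446.62
Net pay = $3,698.66 − $446.62 = $3,252.04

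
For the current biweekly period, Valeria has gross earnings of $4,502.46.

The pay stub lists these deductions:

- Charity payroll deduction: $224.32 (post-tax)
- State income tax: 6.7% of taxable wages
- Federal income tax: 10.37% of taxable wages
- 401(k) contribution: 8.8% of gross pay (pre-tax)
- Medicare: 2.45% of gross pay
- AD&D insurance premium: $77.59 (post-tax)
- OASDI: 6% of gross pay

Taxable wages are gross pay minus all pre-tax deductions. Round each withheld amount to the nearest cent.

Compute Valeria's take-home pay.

$2,722.93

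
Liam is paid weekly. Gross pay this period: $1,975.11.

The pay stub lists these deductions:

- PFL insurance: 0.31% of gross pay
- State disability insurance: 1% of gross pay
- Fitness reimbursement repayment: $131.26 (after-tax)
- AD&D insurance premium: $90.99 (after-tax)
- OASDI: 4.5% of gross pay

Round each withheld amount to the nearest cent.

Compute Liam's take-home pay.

$1,638.11

PFL insurance: $1,975.11 × 0.0031 = $6.12
State disability insurance: $1,975.11 × 0.01 = $19.75
OASDI: $1,975.11 × 0.045 = $88.88
AD&D insurance premium: $90.99
Fitness reimbursement repayment: $131.26
Total deductions = $6.12 + $19.75 + $88.88 + $90.99 + $131.26 = $337.00
Net pay = $1,975.11 − $337.00 = $1,638.11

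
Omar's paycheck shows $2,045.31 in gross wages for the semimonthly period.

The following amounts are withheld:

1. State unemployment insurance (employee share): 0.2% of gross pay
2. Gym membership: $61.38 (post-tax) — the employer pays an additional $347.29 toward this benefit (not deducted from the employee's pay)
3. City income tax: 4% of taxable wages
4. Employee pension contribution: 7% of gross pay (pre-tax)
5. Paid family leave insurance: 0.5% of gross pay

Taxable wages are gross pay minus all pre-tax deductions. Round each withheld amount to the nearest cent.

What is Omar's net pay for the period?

$1,750.35

Employee pension contribution: $2,045.31 × 0.07 = $143.17
Taxable wages = $2,045.31 − $143.17 = $1,902.14
City income tax: $1,902.14 × 0.04 = $76.09
Paid family leave insurance: $2,045.31 × 0.005 = $10.23
State unemployment insurance (employee share): $2,045.31 × 0.002 = $4.09
Gym membership: $61.38
(Employer's $347.29 toward gym membership is not withheld from the employee.)
Total deductions = $143.17 + $76.09 + $10.23 + $4.09 + $61.38 = $294.96
Net pay = $2,045.31 − $294.96 = $1,750.35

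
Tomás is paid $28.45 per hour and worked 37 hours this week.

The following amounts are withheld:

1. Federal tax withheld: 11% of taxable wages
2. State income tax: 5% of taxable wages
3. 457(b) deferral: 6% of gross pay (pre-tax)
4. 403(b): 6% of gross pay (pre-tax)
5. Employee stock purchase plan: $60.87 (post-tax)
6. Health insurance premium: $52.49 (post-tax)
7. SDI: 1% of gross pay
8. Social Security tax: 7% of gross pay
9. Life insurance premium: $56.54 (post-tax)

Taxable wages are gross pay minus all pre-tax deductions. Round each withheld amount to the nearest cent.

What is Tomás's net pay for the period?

$523.99

Gross pay: 37 × $28.45 = $1,052.65
403(b): $1,052.65 × 0.06 = $63.16
457(b) deferral: $1,052.65 × 0.06 = $63.16
Pre-tax total = $63.16 + $63.16 = $126.32
Taxable wages = $1,052.65 − $126.32 = $926.33
State income tax: $926.33 × 0.05 = $46.32
Federal tax withheld: $926.33 × 0.11 = $101.90
Social Security tax: $1,052.65 × 0.07 = $73.69
SDI: $1,052.65 × 0.01 = $10.53
Health insurance premium: $52.49
Life insurance premium: $56.54
Employee stock purchase plan: $60.87
Total deductions = $63.16 + $63.16 + $46.32 + $101.90 + $73.69 + $10.53 + $52.49 + $56.54 + $60.87 = $528.66
Net pay = $1,052.65 − $528.66 = $523.99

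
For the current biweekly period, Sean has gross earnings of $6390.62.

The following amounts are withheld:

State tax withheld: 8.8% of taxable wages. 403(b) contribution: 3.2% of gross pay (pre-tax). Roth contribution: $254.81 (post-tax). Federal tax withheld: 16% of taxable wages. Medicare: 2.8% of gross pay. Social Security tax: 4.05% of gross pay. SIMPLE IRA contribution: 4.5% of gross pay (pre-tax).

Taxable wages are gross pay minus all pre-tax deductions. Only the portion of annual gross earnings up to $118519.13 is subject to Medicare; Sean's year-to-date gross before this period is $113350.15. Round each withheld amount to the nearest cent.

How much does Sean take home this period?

SIMPLE IRA contribution: $6390.62 × 0.045 = $287.58
403(b) contribution: $6390.62 × 0.032 = $204.50
Pre-tax total = $287.58 + $204.50 = $492.08
Taxable wages = $6390.62 − $492.08 = $5898.54
State tax withheld: $5898.54 × 0.088 = $519.07
Federal tax withheld: $5898.54 × 0.16 = $943.77
Social Security tax: $6390.62 × 0.0405 = $258.82
Medicare: only $118519.13 − $113350.15 = $5168.98 of this check is subject → $5168.98 × 0.028 = $144.73
Roth contribution: $254.81
Total deductions = $287.58 + $204.50 + $519.07 + $943.77 + $258.82 + $144.73 + $254.81 = $2613.28
Net pay = $6390.62 − $2613.28 = $3777.34

$3777.34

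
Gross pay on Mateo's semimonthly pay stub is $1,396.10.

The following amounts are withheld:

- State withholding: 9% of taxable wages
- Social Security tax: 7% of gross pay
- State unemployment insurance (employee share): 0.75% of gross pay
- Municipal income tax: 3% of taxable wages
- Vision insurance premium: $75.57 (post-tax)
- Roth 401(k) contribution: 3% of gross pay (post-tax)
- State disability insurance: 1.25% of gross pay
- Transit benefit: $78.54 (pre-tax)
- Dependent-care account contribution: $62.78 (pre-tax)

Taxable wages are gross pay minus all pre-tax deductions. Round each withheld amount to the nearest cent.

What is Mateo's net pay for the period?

$861.11

Transit benefit: $78.54
Dependent-care account contribution: $62.78
Pre-tax total = $78.54 + $62.78 = $141.32
Taxable wages = $1,396.10 − $141.32 = $1,254.78
State withholding: $1,254.78 × 0.09 = $112.93
Municipal income tax: $1,254.78 × 0.03 = $37.64
State unemployment insurance (employee share): $1,396.10 × 0.0075 = $10.47
State disability insurance: $1,396.10 × 0.0125 = $17.45
Social Security tax: $1,396.10 × 0.07 = $97.73
Vision insurance premium: $75.57
Roth 401(k) contribution: $1,396.10 × 0.03 = $41.88
Total deductions = $78.54 + $62.78 + $112.93 + $37.64 + $10.47 + $17.45 + $97.73 + $75.57 + $41.88 = $534.99
Net pay = $1,396.10 − $534.99 = $861.11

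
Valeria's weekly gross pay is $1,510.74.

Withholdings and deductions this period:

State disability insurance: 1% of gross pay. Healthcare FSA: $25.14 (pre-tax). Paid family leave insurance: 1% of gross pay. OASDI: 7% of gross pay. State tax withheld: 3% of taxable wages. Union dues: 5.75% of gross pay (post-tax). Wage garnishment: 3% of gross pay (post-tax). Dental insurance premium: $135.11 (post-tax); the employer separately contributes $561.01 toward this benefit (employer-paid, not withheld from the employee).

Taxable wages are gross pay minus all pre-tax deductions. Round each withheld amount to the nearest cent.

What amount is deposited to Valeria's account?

Healthcare FSA: $25.14
Taxable wages = $1,510.74 − $25.14 = $1,485.60
State tax withheld: $1,485.60 × 0.03 = $44.57
State disability insurance: $1,510.74 × 0.01 = $15.11
OASDI: $1,510.74 × 0.07 = $105.75
Paid family leave insurance: $1,510.74 × 0.01 = $15.11
Union dues: $1,510.74 × 0.0575 = $86.87
Wage garnishment: $1,510.74 × 0.03 = $45.32
Dental insurance premium: $135.11
(Employer's $561.01 toward dental insurance premium is not withheld from the employee.)
Total deductions = $25.14 + $44.57 + $15.11 + $105.75 + $15.11 + $86.87 + $45.32 + $135.11 = $472.98
Net pay = $1,510.74 − $472.98 = $1,037.76

$1,037.76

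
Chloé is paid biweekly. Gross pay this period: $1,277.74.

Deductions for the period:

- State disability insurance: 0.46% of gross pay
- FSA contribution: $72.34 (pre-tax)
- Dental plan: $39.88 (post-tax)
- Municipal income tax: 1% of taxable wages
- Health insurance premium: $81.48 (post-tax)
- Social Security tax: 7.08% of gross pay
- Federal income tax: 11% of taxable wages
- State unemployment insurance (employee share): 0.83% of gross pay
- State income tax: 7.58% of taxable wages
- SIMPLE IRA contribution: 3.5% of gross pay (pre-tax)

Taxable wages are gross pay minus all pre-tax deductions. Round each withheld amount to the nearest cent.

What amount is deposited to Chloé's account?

SIMPLE IRA contribution: $1,277.74 × 0.035 = $44.72
FSA contribution: $72.34
Pre-tax total = $44.72 + $72.34 = $117.06
Taxable wages = $1,277.74 − $117.06 = $1,160.68
Federal income tax: $1,160.68 × 0.11 = $127.67
State income tax: $1,160.68 × 0.0758 = $87.98
Municipal income tax: $1,160.68 × 0.01 = $11.61
State unemployment insurance (employee share): $1,277.74 × 0.0083 = $10.61
Social Security tax: $1,277.74 × 0.0708 = $90.46
State disability insurance: $1,277.74 × 0.0046 = $5.88
Health insurance premium: $81.48
Dental plan: $39.88
Total deductions = $44.72 + $72.34 + $127.67 + $87.98 + $11.61 + $10.61 + $90.46 + $5.88 + $81.48 + $39.88 = $572.63
Net pay = $1,277.74 − $572.63 = $705.11

$705.11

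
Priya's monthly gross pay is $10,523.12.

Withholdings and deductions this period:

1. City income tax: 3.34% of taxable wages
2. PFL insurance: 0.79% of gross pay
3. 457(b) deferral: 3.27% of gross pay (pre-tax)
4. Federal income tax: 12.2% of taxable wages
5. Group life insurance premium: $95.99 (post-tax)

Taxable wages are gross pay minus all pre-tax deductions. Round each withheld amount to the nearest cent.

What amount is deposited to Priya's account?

457(b) deferral: $10,523.12 × 0.0327 = $344.11
Taxable wages = $10,523.12 − $344.11 = $10,179.01
Federal income tax: $10,179.01 × 0.122 = $1,241.84
City income tax: $10,179.01 × 0.0334 = $339.98
PFL insurance: $10,523.12 × 0.0079 = $83.13
Group life insurance premium: $95.99
Total deductions = $344.11 + $1,241.84 + $339.98 + $83.13 + $95.99 = $2,105.05
Net pay = $10,523.12 − $2,105.05 = $8,418.07

$8,418.07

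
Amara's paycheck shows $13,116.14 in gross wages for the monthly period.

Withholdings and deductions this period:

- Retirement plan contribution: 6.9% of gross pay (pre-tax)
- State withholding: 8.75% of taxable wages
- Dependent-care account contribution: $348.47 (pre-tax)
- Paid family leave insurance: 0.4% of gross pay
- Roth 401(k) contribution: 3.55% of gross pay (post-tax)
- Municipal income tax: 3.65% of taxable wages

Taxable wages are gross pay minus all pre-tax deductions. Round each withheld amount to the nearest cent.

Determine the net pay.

$9,873.61

Retirement plan contribution: $13,116.14 × 0.069 = $905.01
Dependent-care account contribution: $348.47
Pre-tax total = $905.01 + $348.47 = $1,253.48
Taxable wages = $13,116.14 − $1,253.48 = $11,862.66
Municipal income tax: $11,862.66 × 0.0365 = $432.99
State withholding: $11,862.66 × 0.0875 = $1,037.98
Paid family leave insurance: $13,116.14 × 0.004 = $52.46
Roth 401(k) contribution: $13,116.14 × 0.0355 = $465.62
Total deductions = $905.01 + $348.47 + $432.99 + $1,037.98 + $52.46 + $465.62 = $3,242.53
Net pay = $13,116.14 − $3,242.53 = $9,873.61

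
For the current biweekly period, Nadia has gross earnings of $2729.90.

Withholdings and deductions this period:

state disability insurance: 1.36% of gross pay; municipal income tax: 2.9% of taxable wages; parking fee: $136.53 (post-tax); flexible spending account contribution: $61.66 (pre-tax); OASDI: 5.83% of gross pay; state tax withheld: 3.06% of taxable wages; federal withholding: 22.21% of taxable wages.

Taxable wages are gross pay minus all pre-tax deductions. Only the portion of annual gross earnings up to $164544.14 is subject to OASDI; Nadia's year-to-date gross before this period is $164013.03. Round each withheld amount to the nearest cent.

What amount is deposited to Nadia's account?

Flexible spending account contribution: $61.66
Taxable wages = $2729.90 − $61.66 = $2668.24
Federal withholding: $2668.24 × 0.2221 = $592.62
State tax withheld: $2668.24 × 0.0306 = $81.65
Municipal income tax: $2668.24 × 0.029 = $77.38
OASDI: only $164544.14 − $164013.03 = $531.11 of this check is subject → $531.11 × 0.0583 = $30.96
State disability insurance: $2729.90 × 0.0136 = $37.13
Parking fee: $136.53
Total deductions = $61.66 + $592.62 + $81.65 + $77.38 + $30.96 + $37.13 + $136.53 = $1017.93
Net pay = $2729.90 − $1017.93 = $1711.97

$1711.97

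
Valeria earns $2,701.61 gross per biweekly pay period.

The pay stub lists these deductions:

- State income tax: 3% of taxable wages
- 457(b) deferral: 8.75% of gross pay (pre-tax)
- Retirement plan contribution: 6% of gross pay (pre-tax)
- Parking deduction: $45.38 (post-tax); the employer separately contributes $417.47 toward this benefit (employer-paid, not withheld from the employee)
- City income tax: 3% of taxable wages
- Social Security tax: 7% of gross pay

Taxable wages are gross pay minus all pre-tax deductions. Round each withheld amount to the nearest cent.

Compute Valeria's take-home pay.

Retirement plan contribution: $2,701.61 × 0.06 = $162.10
457(b) deferral: $2,701.61 × 0.0875 = $236.39
Pre-tax total = $162.10 + $236.39 = $398.49
Taxable wages = $2,701.61 − $398.49 = $2,303.12
City income tax: $2,303.12 × 0.03 = $69.09
State income tax: $2,303.12 × 0.03 = $69.09
Social Security tax: $2,701.61 × 0.07 = $189.11
Parking deduction: $45.38
(Employer's $417.47 toward parking deduction is not withheld from the employee.)
Total deductions = $162.10 + $236.39 + $69.09 + $69.09 + $189.11 + $45.38 = $771.16
Net pay = $2,701.61 − $771.16 = $1,930.45

$1,930.45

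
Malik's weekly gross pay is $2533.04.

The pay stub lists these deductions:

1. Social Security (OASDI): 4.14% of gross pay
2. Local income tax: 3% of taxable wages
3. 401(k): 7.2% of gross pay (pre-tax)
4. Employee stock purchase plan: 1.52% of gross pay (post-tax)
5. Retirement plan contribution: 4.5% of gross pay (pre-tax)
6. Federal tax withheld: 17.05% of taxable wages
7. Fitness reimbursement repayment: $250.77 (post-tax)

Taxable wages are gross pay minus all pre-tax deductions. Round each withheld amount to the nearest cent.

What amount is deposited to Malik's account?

$1394.08

Retirement plan contribution: $2533.04 × 0.045 = $113.99
401(k): $2533.04 × 0.072 = $182.38
Pre-tax total = $113.99 + $182.38 = $296.37
Taxable wages = $2533.04 − $296.37 = $2236.67
Local income tax: $2236.67 × 0.03 = $67.10
Federal tax withheld: $2236.67 × 0.1705 = $381.35
Social Security (OASDI): $2533.04 × 0.0414 = $104.87
Fitness reimbursement repayment: $250.77
Employee stock purchase plan: $2533.04 × 0.0152 = $38.50
Total deductions = $113.99 + $182.38 + $67.10 + $381.35 + $104.87 + $250.77 + $38.50 = $1138.96
Net pay = $2533.04 − $1138.96 = $1394.08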